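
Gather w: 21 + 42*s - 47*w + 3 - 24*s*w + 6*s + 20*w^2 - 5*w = 48*s + 20*w^2 + w*(-24*s - 52) + 24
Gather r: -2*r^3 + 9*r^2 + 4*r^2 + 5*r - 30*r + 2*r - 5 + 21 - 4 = -2*r^3 + 13*r^2 - 23*r + 12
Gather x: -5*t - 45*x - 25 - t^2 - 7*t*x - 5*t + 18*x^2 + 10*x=-t^2 - 10*t + 18*x^2 + x*(-7*t - 35) - 25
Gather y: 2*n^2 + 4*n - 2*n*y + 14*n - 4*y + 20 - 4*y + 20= 2*n^2 + 18*n + y*(-2*n - 8) + 40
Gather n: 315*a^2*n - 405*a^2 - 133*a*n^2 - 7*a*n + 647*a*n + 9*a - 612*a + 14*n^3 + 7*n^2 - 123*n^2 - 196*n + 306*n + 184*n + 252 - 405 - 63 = -405*a^2 - 603*a + 14*n^3 + n^2*(-133*a - 116) + n*(315*a^2 + 640*a + 294) - 216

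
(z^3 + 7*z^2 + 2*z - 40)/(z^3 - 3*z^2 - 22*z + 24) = (z^2 + 3*z - 10)/(z^2 - 7*z + 6)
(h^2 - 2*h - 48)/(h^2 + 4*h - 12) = (h - 8)/(h - 2)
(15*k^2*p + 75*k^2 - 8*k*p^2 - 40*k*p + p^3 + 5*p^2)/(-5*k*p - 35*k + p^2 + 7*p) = (-3*k*p - 15*k + p^2 + 5*p)/(p + 7)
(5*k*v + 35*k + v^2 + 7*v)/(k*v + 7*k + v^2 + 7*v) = (5*k + v)/(k + v)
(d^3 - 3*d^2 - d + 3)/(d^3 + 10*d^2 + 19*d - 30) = (d^2 - 2*d - 3)/(d^2 + 11*d + 30)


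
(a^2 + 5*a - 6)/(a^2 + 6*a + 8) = (a^2 + 5*a - 6)/(a^2 + 6*a + 8)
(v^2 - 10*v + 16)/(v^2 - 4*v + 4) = (v - 8)/(v - 2)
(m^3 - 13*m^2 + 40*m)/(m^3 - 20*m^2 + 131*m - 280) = m/(m - 7)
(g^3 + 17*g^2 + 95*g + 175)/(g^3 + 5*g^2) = 1 + 12/g + 35/g^2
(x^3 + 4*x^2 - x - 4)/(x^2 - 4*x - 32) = (x^2 - 1)/(x - 8)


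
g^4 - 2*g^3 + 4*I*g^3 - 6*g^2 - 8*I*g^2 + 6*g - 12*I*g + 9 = (g - 3)*(g + 1)*(g + I)*(g + 3*I)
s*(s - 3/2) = s^2 - 3*s/2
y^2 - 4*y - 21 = (y - 7)*(y + 3)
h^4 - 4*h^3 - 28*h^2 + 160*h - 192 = (h - 4)^2*(h - 2)*(h + 6)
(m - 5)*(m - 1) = m^2 - 6*m + 5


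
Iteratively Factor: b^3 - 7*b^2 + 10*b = (b)*(b^2 - 7*b + 10) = b*(b - 5)*(b - 2)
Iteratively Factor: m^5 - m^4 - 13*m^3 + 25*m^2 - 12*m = (m - 1)*(m^4 - 13*m^2 + 12*m) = m*(m - 1)*(m^3 - 13*m + 12) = m*(m - 1)^2*(m^2 + m - 12) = m*(m - 3)*(m - 1)^2*(m + 4)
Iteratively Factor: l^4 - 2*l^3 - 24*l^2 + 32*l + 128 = (l - 4)*(l^3 + 2*l^2 - 16*l - 32) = (l - 4)*(l + 4)*(l^2 - 2*l - 8) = (l - 4)*(l + 2)*(l + 4)*(l - 4)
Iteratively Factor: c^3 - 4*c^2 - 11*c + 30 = (c + 3)*(c^2 - 7*c + 10) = (c - 5)*(c + 3)*(c - 2)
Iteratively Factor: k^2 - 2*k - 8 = (k + 2)*(k - 4)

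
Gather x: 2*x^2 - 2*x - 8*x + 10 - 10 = 2*x^2 - 10*x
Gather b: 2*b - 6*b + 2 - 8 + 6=-4*b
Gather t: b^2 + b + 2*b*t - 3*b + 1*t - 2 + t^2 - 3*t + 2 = b^2 - 2*b + t^2 + t*(2*b - 2)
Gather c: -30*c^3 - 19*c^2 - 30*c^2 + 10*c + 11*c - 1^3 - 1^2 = -30*c^3 - 49*c^2 + 21*c - 2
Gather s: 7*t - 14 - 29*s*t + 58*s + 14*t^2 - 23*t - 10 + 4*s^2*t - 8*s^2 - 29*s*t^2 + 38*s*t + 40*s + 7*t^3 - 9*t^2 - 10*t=s^2*(4*t - 8) + s*(-29*t^2 + 9*t + 98) + 7*t^3 + 5*t^2 - 26*t - 24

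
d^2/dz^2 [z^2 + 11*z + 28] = 2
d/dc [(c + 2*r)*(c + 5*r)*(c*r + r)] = r*(3*c^2 + 14*c*r + 2*c + 10*r^2 + 7*r)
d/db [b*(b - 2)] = 2*b - 2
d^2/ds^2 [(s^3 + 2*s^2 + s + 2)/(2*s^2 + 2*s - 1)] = 2*(2*s^3 + 30*s^2 + 33*s + 16)/(8*s^6 + 24*s^5 + 12*s^4 - 16*s^3 - 6*s^2 + 6*s - 1)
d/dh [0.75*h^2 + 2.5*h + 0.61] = 1.5*h + 2.5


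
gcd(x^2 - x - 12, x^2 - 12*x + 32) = x - 4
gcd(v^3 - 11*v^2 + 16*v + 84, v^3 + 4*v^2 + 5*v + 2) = v + 2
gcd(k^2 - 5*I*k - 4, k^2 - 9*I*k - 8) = k - I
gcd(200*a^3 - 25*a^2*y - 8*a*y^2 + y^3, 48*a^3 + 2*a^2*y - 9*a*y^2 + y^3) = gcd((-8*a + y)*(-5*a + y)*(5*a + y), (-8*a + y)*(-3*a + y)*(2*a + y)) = -8*a + y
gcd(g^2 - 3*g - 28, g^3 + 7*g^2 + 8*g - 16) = g + 4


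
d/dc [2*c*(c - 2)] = 4*c - 4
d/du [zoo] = 0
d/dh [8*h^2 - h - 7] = 16*h - 1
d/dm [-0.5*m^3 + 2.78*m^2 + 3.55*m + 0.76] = -1.5*m^2 + 5.56*m + 3.55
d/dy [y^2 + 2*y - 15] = 2*y + 2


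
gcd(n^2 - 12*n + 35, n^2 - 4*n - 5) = n - 5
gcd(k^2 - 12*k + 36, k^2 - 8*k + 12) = k - 6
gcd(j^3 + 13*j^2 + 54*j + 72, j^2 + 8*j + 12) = j + 6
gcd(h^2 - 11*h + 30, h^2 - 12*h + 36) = h - 6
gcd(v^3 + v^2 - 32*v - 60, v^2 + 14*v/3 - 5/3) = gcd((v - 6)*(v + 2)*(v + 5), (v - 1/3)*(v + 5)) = v + 5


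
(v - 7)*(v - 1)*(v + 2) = v^3 - 6*v^2 - 9*v + 14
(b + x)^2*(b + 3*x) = b^3 + 5*b^2*x + 7*b*x^2 + 3*x^3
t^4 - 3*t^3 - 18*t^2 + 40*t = t*(t - 5)*(t - 2)*(t + 4)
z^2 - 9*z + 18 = (z - 6)*(z - 3)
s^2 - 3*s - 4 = (s - 4)*(s + 1)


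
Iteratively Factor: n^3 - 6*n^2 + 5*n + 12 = (n - 4)*(n^2 - 2*n - 3) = (n - 4)*(n + 1)*(n - 3)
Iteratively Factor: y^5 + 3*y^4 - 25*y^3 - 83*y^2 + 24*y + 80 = (y - 1)*(y^4 + 4*y^3 - 21*y^2 - 104*y - 80) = (y - 1)*(y + 4)*(y^3 - 21*y - 20) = (y - 5)*(y - 1)*(y + 4)*(y^2 + 5*y + 4) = (y - 5)*(y - 1)*(y + 1)*(y + 4)*(y + 4)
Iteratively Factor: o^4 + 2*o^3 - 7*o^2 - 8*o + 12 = (o - 2)*(o^3 + 4*o^2 + o - 6) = (o - 2)*(o + 2)*(o^2 + 2*o - 3) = (o - 2)*(o + 2)*(o + 3)*(o - 1)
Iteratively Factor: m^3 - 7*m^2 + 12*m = (m - 4)*(m^2 - 3*m) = m*(m - 4)*(m - 3)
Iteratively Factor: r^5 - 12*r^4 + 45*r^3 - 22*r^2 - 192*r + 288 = (r - 4)*(r^4 - 8*r^3 + 13*r^2 + 30*r - 72) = (r - 4)^2*(r^3 - 4*r^2 - 3*r + 18) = (r - 4)^2*(r - 3)*(r^2 - r - 6) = (r - 4)^2*(r - 3)*(r + 2)*(r - 3)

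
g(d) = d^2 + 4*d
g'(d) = 2*d + 4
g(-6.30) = 14.49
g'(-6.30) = -8.60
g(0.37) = 1.62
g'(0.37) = 4.74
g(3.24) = 23.46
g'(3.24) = 10.48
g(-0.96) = -2.92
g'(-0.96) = 2.08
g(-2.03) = -4.00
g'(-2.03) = -0.06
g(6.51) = 68.42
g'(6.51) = 17.02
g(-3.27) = -2.39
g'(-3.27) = -2.54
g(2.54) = 16.61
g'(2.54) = 9.08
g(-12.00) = 96.00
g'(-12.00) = -20.00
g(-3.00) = -3.00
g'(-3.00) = -2.00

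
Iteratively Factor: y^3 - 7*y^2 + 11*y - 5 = (y - 1)*(y^2 - 6*y + 5) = (y - 5)*(y - 1)*(y - 1)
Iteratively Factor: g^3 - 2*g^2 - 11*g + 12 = (g + 3)*(g^2 - 5*g + 4) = (g - 1)*(g + 3)*(g - 4)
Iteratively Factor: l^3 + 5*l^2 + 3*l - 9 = (l - 1)*(l^2 + 6*l + 9) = (l - 1)*(l + 3)*(l + 3)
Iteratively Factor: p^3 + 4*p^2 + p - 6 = (p + 3)*(p^2 + p - 2) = (p + 2)*(p + 3)*(p - 1)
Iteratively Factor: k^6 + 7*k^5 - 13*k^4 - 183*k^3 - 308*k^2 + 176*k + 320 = (k + 4)*(k^5 + 3*k^4 - 25*k^3 - 83*k^2 + 24*k + 80) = (k - 1)*(k + 4)*(k^4 + 4*k^3 - 21*k^2 - 104*k - 80) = (k - 1)*(k + 1)*(k + 4)*(k^3 + 3*k^2 - 24*k - 80) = (k - 5)*(k - 1)*(k + 1)*(k + 4)*(k^2 + 8*k + 16) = (k - 5)*(k - 1)*(k + 1)*(k + 4)^2*(k + 4)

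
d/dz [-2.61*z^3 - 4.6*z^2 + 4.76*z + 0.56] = -7.83*z^2 - 9.2*z + 4.76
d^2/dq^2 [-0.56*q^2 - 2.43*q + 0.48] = -1.12000000000000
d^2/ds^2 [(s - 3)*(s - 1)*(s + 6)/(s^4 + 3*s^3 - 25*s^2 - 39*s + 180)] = 2*(s^6 + 15*s^5 + 75*s^4 + 389*s^3 + 2358*s^2 + 5076*s - 954)/(s^9 + 18*s^8 + 87*s^7 - 216*s^6 - 2769*s^5 - 3078*s^4 + 25577*s^3 + 55980*s^2 - 75600*s - 216000)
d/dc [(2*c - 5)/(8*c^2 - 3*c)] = (-16*c^2 + 80*c - 15)/(c^2*(64*c^2 - 48*c + 9))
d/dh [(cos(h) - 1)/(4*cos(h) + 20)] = -3*sin(h)/(2*(cos(h) + 5)^2)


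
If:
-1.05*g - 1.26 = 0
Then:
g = -1.20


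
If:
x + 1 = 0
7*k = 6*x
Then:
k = -6/7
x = -1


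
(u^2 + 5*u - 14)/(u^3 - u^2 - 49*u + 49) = (u - 2)/(u^2 - 8*u + 7)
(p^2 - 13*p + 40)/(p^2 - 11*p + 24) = (p - 5)/(p - 3)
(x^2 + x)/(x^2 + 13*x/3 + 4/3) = 3*x*(x + 1)/(3*x^2 + 13*x + 4)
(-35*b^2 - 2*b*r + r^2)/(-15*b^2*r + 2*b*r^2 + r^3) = (-7*b + r)/(r*(-3*b + r))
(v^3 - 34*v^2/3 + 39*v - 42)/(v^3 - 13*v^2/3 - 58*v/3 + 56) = (v - 3)/(v + 4)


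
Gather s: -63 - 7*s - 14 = -7*s - 77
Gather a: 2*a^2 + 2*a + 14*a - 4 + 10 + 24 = 2*a^2 + 16*a + 30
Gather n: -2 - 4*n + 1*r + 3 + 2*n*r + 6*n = n*(2*r + 2) + r + 1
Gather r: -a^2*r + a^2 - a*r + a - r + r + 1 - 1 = a^2 + a + r*(-a^2 - a)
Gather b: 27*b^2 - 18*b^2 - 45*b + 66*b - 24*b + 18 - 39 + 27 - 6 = 9*b^2 - 3*b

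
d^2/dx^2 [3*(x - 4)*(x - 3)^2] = 18*x - 60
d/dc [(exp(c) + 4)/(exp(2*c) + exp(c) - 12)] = -exp(c)/(exp(2*c) - 6*exp(c) + 9)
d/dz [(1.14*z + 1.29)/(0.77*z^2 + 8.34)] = (-0.8778*z^2 - 1.9866*z + 9.5076)/(0.5929*z^4 + 12.8436*z^2 + 69.5556)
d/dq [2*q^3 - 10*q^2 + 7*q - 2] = 6*q^2 - 20*q + 7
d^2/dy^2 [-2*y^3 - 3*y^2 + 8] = -12*y - 6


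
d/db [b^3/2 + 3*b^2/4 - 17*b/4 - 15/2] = 3*b^2/2 + 3*b/2 - 17/4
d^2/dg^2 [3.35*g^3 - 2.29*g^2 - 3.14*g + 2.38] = 20.1*g - 4.58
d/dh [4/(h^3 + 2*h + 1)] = 4*(-3*h^2 - 2)/(h^3 + 2*h + 1)^2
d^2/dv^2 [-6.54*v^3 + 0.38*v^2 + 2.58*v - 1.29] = 0.76 - 39.24*v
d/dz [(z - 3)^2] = 2*z - 6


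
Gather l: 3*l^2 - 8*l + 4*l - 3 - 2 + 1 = 3*l^2 - 4*l - 4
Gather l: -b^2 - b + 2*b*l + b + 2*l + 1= -b^2 + l*(2*b + 2) + 1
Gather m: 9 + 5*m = 5*m + 9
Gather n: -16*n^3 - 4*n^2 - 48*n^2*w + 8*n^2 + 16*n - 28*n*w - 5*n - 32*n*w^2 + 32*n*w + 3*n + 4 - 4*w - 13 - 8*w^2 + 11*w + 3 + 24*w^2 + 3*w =-16*n^3 + n^2*(4 - 48*w) + n*(-32*w^2 + 4*w + 14) + 16*w^2 + 10*w - 6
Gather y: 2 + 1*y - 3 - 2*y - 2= -y - 3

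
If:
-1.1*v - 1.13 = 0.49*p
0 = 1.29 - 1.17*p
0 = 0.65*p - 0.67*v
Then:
No Solution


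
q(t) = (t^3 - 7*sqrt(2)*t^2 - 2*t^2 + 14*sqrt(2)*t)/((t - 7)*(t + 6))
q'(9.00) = 2.69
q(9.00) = -1.89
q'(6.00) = 8.40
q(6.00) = 7.80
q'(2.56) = 0.59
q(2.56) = 0.28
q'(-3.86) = -11.75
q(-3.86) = 13.39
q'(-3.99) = -13.47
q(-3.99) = 15.03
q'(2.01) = 0.40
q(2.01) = 0.00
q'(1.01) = 0.02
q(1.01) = -0.21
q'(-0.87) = -1.10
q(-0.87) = 0.67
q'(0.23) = -0.34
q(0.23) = -0.09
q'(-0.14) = -0.56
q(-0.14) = 0.07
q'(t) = (3*t^2 - 14*sqrt(2)*t - 4*t + 14*sqrt(2))/((t - 7)*(t + 6)) - (t^3 - 7*sqrt(2)*t^2 - 2*t^2 + 14*sqrt(2)*t)/((t - 7)*(t + 6)^2) - (t^3 - 7*sqrt(2)*t^2 - 2*t^2 + 14*sqrt(2)*t)/((t - 7)^2*(t + 6))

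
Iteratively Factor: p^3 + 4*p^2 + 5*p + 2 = (p + 1)*(p^2 + 3*p + 2) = (p + 1)^2*(p + 2)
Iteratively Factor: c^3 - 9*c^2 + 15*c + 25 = (c + 1)*(c^2 - 10*c + 25) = (c - 5)*(c + 1)*(c - 5)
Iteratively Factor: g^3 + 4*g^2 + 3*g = (g + 3)*(g^2 + g) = g*(g + 3)*(g + 1)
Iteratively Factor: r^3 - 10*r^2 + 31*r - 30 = (r - 3)*(r^2 - 7*r + 10) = (r - 3)*(r - 2)*(r - 5)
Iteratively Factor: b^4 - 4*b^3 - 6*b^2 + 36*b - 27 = (b - 3)*(b^3 - b^2 - 9*b + 9) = (b - 3)*(b - 1)*(b^2 - 9) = (b - 3)*(b - 1)*(b + 3)*(b - 3)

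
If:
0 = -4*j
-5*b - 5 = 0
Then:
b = -1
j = 0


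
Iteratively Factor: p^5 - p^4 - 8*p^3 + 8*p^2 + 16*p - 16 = (p - 2)*(p^4 + p^3 - 6*p^2 - 4*p + 8) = (p - 2)*(p + 2)*(p^3 - p^2 - 4*p + 4) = (p - 2)*(p + 2)^2*(p^2 - 3*p + 2) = (p - 2)*(p - 1)*(p + 2)^2*(p - 2)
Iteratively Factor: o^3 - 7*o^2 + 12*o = (o - 4)*(o^2 - 3*o) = o*(o - 4)*(o - 3)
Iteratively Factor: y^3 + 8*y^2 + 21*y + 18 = (y + 3)*(y^2 + 5*y + 6) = (y + 3)^2*(y + 2)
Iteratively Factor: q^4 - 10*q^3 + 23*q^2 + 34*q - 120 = (q - 5)*(q^3 - 5*q^2 - 2*q + 24) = (q - 5)*(q - 4)*(q^2 - q - 6) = (q - 5)*(q - 4)*(q - 3)*(q + 2)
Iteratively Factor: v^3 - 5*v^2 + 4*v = (v)*(v^2 - 5*v + 4) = v*(v - 1)*(v - 4)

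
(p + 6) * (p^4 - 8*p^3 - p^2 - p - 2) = p^5 - 2*p^4 - 49*p^3 - 7*p^2 - 8*p - 12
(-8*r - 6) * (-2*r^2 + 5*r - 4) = 16*r^3 - 28*r^2 + 2*r + 24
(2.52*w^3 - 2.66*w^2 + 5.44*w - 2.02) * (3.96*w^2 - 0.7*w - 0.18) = 9.9792*w^5 - 12.2976*w^4 + 22.9508*w^3 - 11.3284*w^2 + 0.4348*w + 0.3636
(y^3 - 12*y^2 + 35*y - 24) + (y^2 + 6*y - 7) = y^3 - 11*y^2 + 41*y - 31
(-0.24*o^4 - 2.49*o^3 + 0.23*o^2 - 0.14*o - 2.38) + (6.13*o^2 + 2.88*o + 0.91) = -0.24*o^4 - 2.49*o^3 + 6.36*o^2 + 2.74*o - 1.47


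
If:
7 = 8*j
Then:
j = 7/8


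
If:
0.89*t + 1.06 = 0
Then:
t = -1.19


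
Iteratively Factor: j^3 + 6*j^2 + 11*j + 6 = (j + 2)*(j^2 + 4*j + 3) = (j + 1)*(j + 2)*(j + 3)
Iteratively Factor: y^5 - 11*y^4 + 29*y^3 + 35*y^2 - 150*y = (y - 5)*(y^4 - 6*y^3 - y^2 + 30*y) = (y - 5)*(y - 3)*(y^3 - 3*y^2 - 10*y) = y*(y - 5)*(y - 3)*(y^2 - 3*y - 10) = y*(y - 5)^2*(y - 3)*(y + 2)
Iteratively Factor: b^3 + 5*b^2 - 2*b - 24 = (b + 3)*(b^2 + 2*b - 8) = (b - 2)*(b + 3)*(b + 4)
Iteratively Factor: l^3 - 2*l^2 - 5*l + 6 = (l - 1)*(l^2 - l - 6) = (l - 3)*(l - 1)*(l + 2)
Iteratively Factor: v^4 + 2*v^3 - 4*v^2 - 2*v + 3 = (v - 1)*(v^3 + 3*v^2 - v - 3) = (v - 1)^2*(v^2 + 4*v + 3) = (v - 1)^2*(v + 3)*(v + 1)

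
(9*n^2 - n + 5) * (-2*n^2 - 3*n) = -18*n^4 - 25*n^3 - 7*n^2 - 15*n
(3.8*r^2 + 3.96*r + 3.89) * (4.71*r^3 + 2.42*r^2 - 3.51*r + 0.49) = 17.898*r^5 + 27.8476*r^4 + 14.5671*r^3 - 2.6238*r^2 - 11.7135*r + 1.9061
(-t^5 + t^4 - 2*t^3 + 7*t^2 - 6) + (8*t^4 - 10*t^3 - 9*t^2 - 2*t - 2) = -t^5 + 9*t^4 - 12*t^3 - 2*t^2 - 2*t - 8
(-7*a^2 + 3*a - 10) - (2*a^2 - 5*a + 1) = -9*a^2 + 8*a - 11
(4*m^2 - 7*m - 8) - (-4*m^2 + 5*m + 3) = 8*m^2 - 12*m - 11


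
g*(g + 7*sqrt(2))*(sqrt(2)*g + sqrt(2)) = sqrt(2)*g^3 + sqrt(2)*g^2 + 14*g^2 + 14*g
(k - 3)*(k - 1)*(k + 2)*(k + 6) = k^4 + 4*k^3 - 17*k^2 - 24*k + 36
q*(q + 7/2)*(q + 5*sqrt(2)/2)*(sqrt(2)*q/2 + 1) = sqrt(2)*q^4/2 + 7*sqrt(2)*q^3/4 + 7*q^3/2 + 5*sqrt(2)*q^2/2 + 49*q^2/4 + 35*sqrt(2)*q/4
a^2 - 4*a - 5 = (a - 5)*(a + 1)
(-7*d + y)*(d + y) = -7*d^2 - 6*d*y + y^2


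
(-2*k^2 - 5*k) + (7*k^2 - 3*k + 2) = 5*k^2 - 8*k + 2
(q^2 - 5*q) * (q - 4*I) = q^3 - 5*q^2 - 4*I*q^2 + 20*I*q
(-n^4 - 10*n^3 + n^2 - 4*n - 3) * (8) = -8*n^4 - 80*n^3 + 8*n^2 - 32*n - 24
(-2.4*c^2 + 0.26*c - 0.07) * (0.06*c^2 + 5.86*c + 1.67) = -0.144*c^4 - 14.0484*c^3 - 2.4886*c^2 + 0.0239999999999999*c - 0.1169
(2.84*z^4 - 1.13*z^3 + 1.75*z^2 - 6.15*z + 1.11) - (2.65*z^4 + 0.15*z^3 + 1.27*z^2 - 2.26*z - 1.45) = 0.19*z^4 - 1.28*z^3 + 0.48*z^2 - 3.89*z + 2.56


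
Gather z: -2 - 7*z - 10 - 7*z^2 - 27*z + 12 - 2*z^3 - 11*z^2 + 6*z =-2*z^3 - 18*z^2 - 28*z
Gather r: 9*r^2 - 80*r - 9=9*r^2 - 80*r - 9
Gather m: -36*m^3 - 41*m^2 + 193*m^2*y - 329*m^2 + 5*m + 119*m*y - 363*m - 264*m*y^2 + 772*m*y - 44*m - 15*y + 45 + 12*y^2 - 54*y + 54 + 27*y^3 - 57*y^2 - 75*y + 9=-36*m^3 + m^2*(193*y - 370) + m*(-264*y^2 + 891*y - 402) + 27*y^3 - 45*y^2 - 144*y + 108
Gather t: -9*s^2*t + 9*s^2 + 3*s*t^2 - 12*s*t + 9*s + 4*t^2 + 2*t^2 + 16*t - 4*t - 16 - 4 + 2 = 9*s^2 + 9*s + t^2*(3*s + 6) + t*(-9*s^2 - 12*s + 12) - 18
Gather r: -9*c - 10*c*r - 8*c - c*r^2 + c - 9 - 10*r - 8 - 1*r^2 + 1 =-16*c + r^2*(-c - 1) + r*(-10*c - 10) - 16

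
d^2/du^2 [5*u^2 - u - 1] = 10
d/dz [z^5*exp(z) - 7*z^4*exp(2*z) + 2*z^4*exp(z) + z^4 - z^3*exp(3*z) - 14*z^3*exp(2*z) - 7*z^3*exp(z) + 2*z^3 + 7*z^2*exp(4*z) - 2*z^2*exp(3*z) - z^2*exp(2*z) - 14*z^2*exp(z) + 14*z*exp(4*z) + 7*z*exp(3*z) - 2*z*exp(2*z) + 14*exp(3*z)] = z^5*exp(z) - 14*z^4*exp(2*z) + 7*z^4*exp(z) - 3*z^3*exp(3*z) - 56*z^3*exp(2*z) + z^3*exp(z) + 4*z^3 + 28*z^2*exp(4*z) - 9*z^2*exp(3*z) - 44*z^2*exp(2*z) - 35*z^2*exp(z) + 6*z^2 + 70*z*exp(4*z) + 17*z*exp(3*z) - 6*z*exp(2*z) - 28*z*exp(z) + 14*exp(4*z) + 49*exp(3*z) - 2*exp(2*z)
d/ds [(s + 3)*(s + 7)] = 2*s + 10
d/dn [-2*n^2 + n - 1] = 1 - 4*n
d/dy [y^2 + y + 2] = 2*y + 1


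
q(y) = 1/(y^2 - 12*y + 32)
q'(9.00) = -0.24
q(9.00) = 0.20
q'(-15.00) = 0.00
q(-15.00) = 0.00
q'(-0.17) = 0.01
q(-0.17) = 0.03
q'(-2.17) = 0.00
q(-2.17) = 0.02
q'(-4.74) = 0.00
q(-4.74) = 0.01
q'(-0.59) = 0.01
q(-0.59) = 0.03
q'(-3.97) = 0.00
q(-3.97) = 0.01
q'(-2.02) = 0.00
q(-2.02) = 0.02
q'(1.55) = 0.04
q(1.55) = 0.06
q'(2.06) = 0.06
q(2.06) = 0.09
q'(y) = (12 - 2*y)/(y^2 - 12*y + 32)^2 = 2*(6 - y)/(y^2 - 12*y + 32)^2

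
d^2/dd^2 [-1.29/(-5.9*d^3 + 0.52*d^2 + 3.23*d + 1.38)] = ((1.3416 - 45.666*d)*(-5.9*d^3 + 0.52*d^2 + 3.23*d + 1.38) - 1.29*(-35.4*d^2 + 2.08*d + 6.46)*(-17.7*d^2 + 1.04*d + 3.23))/(-5.9*d^3 + 0.52*d^2 + 3.23*d + 1.38)^3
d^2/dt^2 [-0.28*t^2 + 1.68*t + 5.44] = -0.560000000000000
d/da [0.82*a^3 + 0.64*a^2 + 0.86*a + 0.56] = 2.46*a^2 + 1.28*a + 0.86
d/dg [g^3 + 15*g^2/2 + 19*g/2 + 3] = 3*g^2 + 15*g + 19/2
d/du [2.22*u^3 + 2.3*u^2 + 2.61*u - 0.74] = 6.66*u^2 + 4.6*u + 2.61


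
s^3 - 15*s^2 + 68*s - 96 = (s - 8)*(s - 4)*(s - 3)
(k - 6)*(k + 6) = k^2 - 36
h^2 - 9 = (h - 3)*(h + 3)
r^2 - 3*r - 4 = (r - 4)*(r + 1)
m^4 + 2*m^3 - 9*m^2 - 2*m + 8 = (m - 2)*(m - 1)*(m + 1)*(m + 4)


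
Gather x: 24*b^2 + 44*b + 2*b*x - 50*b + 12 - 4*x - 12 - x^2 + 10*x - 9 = 24*b^2 - 6*b - x^2 + x*(2*b + 6) - 9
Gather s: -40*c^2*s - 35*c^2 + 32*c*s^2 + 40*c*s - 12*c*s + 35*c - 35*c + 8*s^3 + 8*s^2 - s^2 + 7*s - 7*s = -35*c^2 + 8*s^3 + s^2*(32*c + 7) + s*(-40*c^2 + 28*c)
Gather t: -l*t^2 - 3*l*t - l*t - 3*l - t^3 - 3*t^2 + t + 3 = -3*l - t^3 + t^2*(-l - 3) + t*(1 - 4*l) + 3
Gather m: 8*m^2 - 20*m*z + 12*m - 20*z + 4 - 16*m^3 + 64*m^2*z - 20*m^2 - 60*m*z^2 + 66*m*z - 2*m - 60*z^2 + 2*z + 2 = -16*m^3 + m^2*(64*z - 12) + m*(-60*z^2 + 46*z + 10) - 60*z^2 - 18*z + 6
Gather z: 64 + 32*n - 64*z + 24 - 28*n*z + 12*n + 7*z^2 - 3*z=44*n + 7*z^2 + z*(-28*n - 67) + 88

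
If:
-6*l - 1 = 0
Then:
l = -1/6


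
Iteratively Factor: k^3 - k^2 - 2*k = (k - 2)*(k^2 + k) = k*(k - 2)*(k + 1)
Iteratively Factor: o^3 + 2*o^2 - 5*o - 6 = (o + 3)*(o^2 - o - 2) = (o - 2)*(o + 3)*(o + 1)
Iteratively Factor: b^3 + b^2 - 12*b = (b + 4)*(b^2 - 3*b) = (b - 3)*(b + 4)*(b)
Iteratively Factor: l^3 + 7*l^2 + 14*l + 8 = (l + 1)*(l^2 + 6*l + 8) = (l + 1)*(l + 4)*(l + 2)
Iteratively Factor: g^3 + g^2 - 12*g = (g + 4)*(g^2 - 3*g) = (g - 3)*(g + 4)*(g)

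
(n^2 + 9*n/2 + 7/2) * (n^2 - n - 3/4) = n^4 + 7*n^3/2 - 7*n^2/4 - 55*n/8 - 21/8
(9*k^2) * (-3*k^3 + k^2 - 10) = -27*k^5 + 9*k^4 - 90*k^2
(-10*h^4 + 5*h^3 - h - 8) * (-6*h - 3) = 60*h^5 - 15*h^3 + 6*h^2 + 51*h + 24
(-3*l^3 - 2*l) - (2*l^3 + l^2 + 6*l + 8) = -5*l^3 - l^2 - 8*l - 8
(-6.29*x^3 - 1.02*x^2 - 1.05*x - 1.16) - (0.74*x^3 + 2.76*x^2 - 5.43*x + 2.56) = -7.03*x^3 - 3.78*x^2 + 4.38*x - 3.72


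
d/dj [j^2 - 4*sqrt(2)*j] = 2*j - 4*sqrt(2)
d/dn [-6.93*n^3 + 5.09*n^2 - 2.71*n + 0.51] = -20.79*n^2 + 10.18*n - 2.71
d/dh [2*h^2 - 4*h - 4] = 4*h - 4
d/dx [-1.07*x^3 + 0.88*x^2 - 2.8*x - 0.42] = -3.21*x^2 + 1.76*x - 2.8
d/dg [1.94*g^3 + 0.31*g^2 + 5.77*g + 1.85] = 5.82*g^2 + 0.62*g + 5.77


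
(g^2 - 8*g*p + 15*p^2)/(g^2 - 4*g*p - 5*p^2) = (g - 3*p)/(g + p)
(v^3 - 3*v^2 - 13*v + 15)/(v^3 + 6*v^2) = (v^3 - 3*v^2 - 13*v + 15)/(v^2*(v + 6))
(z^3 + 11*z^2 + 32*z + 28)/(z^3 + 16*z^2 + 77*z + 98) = (z + 2)/(z + 7)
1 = 1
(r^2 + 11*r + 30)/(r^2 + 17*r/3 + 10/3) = 3*(r + 6)/(3*r + 2)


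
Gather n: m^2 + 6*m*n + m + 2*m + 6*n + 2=m^2 + 3*m + n*(6*m + 6) + 2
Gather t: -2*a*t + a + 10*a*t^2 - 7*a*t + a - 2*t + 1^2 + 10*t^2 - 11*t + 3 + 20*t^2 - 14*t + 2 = 2*a + t^2*(10*a + 30) + t*(-9*a - 27) + 6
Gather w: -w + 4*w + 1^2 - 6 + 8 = 3*w + 3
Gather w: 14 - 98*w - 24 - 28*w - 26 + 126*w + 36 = 0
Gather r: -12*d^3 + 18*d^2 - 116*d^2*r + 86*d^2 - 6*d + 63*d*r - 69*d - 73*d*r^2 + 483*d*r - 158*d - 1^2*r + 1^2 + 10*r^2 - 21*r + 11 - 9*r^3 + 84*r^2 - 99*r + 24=-12*d^3 + 104*d^2 - 233*d - 9*r^3 + r^2*(94 - 73*d) + r*(-116*d^2 + 546*d - 121) + 36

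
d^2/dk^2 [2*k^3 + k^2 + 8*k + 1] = 12*k + 2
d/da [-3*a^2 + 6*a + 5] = 6 - 6*a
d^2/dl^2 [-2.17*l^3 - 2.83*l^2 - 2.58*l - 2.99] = -13.02*l - 5.66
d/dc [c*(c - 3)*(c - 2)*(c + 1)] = 4*c^3 - 12*c^2 + 2*c + 6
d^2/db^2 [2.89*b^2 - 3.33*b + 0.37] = 5.78000000000000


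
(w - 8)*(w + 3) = w^2 - 5*w - 24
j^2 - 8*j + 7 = (j - 7)*(j - 1)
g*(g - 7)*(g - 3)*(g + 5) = g^4 - 5*g^3 - 29*g^2 + 105*g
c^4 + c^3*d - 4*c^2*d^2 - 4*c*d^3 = c*(c - 2*d)*(c + d)*(c + 2*d)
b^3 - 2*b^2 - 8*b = b*(b - 4)*(b + 2)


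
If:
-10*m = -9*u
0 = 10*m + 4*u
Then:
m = 0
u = 0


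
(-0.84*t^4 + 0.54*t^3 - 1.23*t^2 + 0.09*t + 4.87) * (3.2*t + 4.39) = -2.688*t^5 - 1.9596*t^4 - 1.5654*t^3 - 5.1117*t^2 + 15.9791*t + 21.3793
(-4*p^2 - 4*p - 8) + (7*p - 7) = -4*p^2 + 3*p - 15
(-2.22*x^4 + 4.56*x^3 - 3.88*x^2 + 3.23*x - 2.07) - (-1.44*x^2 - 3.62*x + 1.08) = -2.22*x^4 + 4.56*x^3 - 2.44*x^2 + 6.85*x - 3.15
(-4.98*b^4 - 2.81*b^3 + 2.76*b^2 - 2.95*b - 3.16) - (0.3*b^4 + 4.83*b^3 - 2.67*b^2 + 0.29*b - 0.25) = -5.28*b^4 - 7.64*b^3 + 5.43*b^2 - 3.24*b - 2.91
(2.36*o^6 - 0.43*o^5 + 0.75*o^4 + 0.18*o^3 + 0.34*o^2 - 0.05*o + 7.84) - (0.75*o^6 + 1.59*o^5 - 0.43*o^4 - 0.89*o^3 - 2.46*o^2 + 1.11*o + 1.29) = 1.61*o^6 - 2.02*o^5 + 1.18*o^4 + 1.07*o^3 + 2.8*o^2 - 1.16*o + 6.55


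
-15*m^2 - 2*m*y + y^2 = (-5*m + y)*(3*m + y)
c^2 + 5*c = c*(c + 5)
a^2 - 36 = (a - 6)*(a + 6)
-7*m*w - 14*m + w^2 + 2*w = (-7*m + w)*(w + 2)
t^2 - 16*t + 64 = (t - 8)^2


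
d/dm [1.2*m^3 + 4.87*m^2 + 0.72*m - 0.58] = 3.6*m^2 + 9.74*m + 0.72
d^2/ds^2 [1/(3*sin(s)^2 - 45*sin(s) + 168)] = (-4*sin(s)^4 + 45*sin(s)^3 + 5*sin(s)^2 - 930*sin(s) + 338)/(3*(sin(s)^2 - 15*sin(s) + 56)^3)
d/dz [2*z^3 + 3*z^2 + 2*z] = 6*z^2 + 6*z + 2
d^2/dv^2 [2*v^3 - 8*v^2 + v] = 12*v - 16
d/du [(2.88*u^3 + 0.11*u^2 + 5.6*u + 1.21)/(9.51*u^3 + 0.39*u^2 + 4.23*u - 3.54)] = (1.4210854715202e-14*u^5 + 0.0770999999999997*u^4 - 82.1472*u^3 - 66.8256*u^2 - 1.7226*u - 24.9423)/(90.4401*u^6 + 7.4178*u^5 + 80.6067*u^4 - 64.0314*u^3 + 15.1317*u^2 - 29.9484*u + 12.5316)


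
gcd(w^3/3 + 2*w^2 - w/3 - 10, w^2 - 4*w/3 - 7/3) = 1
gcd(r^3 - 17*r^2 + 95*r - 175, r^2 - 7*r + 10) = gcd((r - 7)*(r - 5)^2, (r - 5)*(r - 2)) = r - 5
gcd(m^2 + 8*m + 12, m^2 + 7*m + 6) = m + 6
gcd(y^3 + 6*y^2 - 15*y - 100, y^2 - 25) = y + 5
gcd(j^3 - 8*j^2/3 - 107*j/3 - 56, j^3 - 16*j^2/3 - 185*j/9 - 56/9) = j^2 - 17*j/3 - 56/3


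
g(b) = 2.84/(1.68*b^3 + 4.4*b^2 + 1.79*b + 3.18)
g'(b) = 2.84*(-5.04*b^2 - 8.8*b - 1.79)/(1.68*b^3 + 4.4*b^2 + 1.79*b + 3.18)^2 = (-14.3136*b^2 - 24.992*b - 5.0836)/(1.68*b^3 + 4.4*b^2 + 1.79*b + 3.18)^2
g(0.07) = 0.85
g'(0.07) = -0.62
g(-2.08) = 0.84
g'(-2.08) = -1.32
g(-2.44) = 4.71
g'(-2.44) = -80.57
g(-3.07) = -0.30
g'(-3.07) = -0.71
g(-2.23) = 1.16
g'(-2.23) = -3.45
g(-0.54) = 0.88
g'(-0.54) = 0.41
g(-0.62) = 0.84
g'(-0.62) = 0.43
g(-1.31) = 0.62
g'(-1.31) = 0.15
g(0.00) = 0.89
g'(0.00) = -0.50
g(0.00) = 0.89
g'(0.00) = -0.50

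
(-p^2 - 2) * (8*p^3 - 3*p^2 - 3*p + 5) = -8*p^5 + 3*p^4 - 13*p^3 + p^2 + 6*p - 10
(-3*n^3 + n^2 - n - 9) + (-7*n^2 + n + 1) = -3*n^3 - 6*n^2 - 8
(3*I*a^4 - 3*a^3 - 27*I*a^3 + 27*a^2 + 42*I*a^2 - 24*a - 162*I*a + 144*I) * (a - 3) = 3*I*a^5 - 3*a^4 - 36*I*a^4 + 36*a^3 + 123*I*a^3 - 105*a^2 - 288*I*a^2 + 72*a + 630*I*a - 432*I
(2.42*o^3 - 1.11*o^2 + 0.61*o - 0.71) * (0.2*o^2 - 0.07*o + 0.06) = 0.484*o^5 - 0.3914*o^4 + 0.3449*o^3 - 0.2513*o^2 + 0.0863*o - 0.0426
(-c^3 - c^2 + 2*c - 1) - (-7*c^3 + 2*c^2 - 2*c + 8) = 6*c^3 - 3*c^2 + 4*c - 9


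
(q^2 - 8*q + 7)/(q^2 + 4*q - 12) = (q^2 - 8*q + 7)/(q^2 + 4*q - 12)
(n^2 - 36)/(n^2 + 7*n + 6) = (n - 6)/(n + 1)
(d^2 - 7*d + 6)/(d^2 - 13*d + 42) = (d - 1)/(d - 7)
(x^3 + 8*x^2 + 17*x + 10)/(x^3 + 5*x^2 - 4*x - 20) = (x + 1)/(x - 2)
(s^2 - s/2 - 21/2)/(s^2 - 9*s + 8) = (2*s^2 - s - 21)/(2*(s^2 - 9*s + 8))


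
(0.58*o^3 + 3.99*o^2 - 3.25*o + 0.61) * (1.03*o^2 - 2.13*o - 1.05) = 0.5974*o^5 + 2.8743*o^4 - 12.4552*o^3 + 3.3613*o^2 + 2.1132*o - 0.6405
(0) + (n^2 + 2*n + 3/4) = n^2 + 2*n + 3/4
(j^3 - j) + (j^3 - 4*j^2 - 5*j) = 2*j^3 - 4*j^2 - 6*j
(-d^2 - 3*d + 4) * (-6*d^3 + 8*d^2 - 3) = 6*d^5 + 10*d^4 - 48*d^3 + 35*d^2 + 9*d - 12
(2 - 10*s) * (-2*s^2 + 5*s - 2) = 20*s^3 - 54*s^2 + 30*s - 4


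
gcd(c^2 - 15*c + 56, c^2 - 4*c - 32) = c - 8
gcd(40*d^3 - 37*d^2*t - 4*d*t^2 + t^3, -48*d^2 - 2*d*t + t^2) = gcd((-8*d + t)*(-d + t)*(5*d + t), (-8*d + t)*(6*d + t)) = -8*d + t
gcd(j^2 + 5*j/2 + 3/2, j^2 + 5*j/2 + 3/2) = j^2 + 5*j/2 + 3/2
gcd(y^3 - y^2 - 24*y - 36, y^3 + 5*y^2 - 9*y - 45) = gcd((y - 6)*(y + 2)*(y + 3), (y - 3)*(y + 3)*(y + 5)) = y + 3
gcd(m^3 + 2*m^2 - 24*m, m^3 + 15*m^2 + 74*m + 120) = m + 6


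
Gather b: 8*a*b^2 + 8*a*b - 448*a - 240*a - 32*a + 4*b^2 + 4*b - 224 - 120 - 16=-720*a + b^2*(8*a + 4) + b*(8*a + 4) - 360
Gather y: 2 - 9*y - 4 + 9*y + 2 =0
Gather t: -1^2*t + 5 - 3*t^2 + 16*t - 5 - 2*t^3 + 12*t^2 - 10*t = -2*t^3 + 9*t^2 + 5*t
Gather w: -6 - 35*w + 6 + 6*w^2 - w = 6*w^2 - 36*w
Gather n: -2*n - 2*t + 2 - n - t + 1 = -3*n - 3*t + 3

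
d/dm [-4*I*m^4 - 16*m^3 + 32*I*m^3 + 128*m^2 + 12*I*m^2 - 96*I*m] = -16*I*m^3 - m^2*(48 - 96*I) + m*(256 + 24*I) - 96*I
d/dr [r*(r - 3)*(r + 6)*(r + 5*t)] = 4*r^3 + 15*r^2*t + 9*r^2 + 30*r*t - 36*r - 90*t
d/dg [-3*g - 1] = -3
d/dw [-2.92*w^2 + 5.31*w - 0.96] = 5.31 - 5.84*w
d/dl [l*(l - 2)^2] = (l - 2)*(3*l - 2)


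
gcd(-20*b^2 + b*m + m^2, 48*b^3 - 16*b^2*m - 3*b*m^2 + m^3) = 4*b - m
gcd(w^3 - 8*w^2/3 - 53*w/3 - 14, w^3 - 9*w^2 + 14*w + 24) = w^2 - 5*w - 6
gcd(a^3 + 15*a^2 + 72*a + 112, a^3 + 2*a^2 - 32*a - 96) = a^2 + 8*a + 16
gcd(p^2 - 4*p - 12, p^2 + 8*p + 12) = p + 2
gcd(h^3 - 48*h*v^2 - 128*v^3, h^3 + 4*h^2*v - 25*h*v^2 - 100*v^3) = h + 4*v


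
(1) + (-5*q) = 1 - 5*q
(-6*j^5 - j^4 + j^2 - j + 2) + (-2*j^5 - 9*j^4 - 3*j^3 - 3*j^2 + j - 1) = -8*j^5 - 10*j^4 - 3*j^3 - 2*j^2 + 1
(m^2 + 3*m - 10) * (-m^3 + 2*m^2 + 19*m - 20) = -m^5 - m^4 + 35*m^3 + 17*m^2 - 250*m + 200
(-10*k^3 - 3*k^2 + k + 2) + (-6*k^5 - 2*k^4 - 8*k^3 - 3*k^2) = -6*k^5 - 2*k^4 - 18*k^3 - 6*k^2 + k + 2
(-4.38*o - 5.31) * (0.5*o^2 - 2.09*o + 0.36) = -2.19*o^3 + 6.4992*o^2 + 9.5211*o - 1.9116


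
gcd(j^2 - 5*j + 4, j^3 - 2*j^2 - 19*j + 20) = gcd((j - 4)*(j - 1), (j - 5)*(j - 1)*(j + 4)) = j - 1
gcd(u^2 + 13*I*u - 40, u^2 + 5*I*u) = u + 5*I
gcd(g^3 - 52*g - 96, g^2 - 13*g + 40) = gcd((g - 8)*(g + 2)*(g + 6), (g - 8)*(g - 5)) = g - 8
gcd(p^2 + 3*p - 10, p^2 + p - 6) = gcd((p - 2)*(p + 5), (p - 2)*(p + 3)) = p - 2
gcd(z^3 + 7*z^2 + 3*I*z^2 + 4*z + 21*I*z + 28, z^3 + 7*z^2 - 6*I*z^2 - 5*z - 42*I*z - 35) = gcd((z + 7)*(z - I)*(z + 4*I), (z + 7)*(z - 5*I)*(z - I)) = z^2 + z*(7 - I) - 7*I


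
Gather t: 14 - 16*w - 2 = 12 - 16*w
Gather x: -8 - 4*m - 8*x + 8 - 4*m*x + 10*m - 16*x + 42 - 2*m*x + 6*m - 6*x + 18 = 12*m + x*(-6*m - 30) + 60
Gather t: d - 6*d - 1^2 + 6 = 5 - 5*d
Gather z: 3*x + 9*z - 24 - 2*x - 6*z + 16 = x + 3*z - 8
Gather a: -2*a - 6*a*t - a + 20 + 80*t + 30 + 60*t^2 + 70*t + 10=a*(-6*t - 3) + 60*t^2 + 150*t + 60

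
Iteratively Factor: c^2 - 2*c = (c)*(c - 2)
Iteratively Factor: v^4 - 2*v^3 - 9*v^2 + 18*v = (v - 2)*(v^3 - 9*v) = (v - 2)*(v + 3)*(v^2 - 3*v) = (v - 3)*(v - 2)*(v + 3)*(v)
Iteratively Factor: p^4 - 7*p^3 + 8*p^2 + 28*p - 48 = (p + 2)*(p^3 - 9*p^2 + 26*p - 24) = (p - 2)*(p + 2)*(p^2 - 7*p + 12) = (p - 4)*(p - 2)*(p + 2)*(p - 3)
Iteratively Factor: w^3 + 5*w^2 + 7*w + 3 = (w + 1)*(w^2 + 4*w + 3) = (w + 1)^2*(w + 3)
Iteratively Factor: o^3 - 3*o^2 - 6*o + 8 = (o - 4)*(o^2 + o - 2) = (o - 4)*(o - 1)*(o + 2)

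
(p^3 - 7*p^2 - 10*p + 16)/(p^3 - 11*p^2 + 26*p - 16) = (p + 2)/(p - 2)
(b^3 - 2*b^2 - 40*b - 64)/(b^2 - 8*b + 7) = (b^3 - 2*b^2 - 40*b - 64)/(b^2 - 8*b + 7)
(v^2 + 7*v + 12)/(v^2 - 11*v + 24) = (v^2 + 7*v + 12)/(v^2 - 11*v + 24)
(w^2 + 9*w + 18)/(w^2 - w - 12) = (w + 6)/(w - 4)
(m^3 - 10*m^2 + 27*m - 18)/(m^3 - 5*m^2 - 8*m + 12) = (m - 3)/(m + 2)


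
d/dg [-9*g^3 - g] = -27*g^2 - 1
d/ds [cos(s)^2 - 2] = -sin(2*s)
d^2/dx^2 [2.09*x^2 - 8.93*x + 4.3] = 4.18000000000000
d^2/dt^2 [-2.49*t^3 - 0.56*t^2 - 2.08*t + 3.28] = -14.94*t - 1.12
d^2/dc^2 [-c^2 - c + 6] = -2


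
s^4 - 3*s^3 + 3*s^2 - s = s*(s - 1)^3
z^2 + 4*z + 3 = (z + 1)*(z + 3)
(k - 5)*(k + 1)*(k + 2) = k^3 - 2*k^2 - 13*k - 10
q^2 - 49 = (q - 7)*(q + 7)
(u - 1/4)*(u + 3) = u^2 + 11*u/4 - 3/4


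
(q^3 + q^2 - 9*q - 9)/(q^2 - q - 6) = (q^2 + 4*q + 3)/(q + 2)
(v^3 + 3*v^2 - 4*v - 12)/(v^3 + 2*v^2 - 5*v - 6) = (v + 2)/(v + 1)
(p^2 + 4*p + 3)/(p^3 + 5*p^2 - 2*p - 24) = (p + 1)/(p^2 + 2*p - 8)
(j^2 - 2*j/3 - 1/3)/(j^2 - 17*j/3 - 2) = (j - 1)/(j - 6)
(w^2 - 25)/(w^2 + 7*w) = (w^2 - 25)/(w*(w + 7))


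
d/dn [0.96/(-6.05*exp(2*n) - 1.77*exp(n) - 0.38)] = (11.616*exp(n) + 1.6992)*exp(n)/(6.05*exp(2*n) + 1.77*exp(n) + 0.38)^2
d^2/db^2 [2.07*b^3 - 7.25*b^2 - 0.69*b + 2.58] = 12.42*b - 14.5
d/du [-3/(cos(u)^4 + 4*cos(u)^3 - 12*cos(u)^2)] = 12*(sin(u)^2 - 3*cos(u) + 5)*sin(u)/((cos(u)^2 + 4*cos(u) - 12)^2*cos(u)^3)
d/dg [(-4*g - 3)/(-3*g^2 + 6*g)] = 2*(-2*g^2 - 3*g + 3)/(3*g^2*(g^2 - 4*g + 4))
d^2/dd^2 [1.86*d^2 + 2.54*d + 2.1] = 3.72000000000000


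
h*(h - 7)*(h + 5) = h^3 - 2*h^2 - 35*h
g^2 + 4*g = g*(g + 4)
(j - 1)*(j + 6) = j^2 + 5*j - 6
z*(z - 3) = z^2 - 3*z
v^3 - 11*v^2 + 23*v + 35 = (v - 7)*(v - 5)*(v + 1)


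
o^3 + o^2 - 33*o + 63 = (o - 3)^2*(o + 7)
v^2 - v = v*(v - 1)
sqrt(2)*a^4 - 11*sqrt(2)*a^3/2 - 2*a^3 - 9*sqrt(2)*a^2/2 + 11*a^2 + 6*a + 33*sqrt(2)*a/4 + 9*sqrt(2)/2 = (a - 6)*(a - 3*sqrt(2)/2)*(a + sqrt(2)/2)*(sqrt(2)*a + sqrt(2)/2)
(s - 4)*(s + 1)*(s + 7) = s^3 + 4*s^2 - 25*s - 28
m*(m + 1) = m^2 + m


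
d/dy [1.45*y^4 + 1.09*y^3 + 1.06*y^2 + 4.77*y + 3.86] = 5.8*y^3 + 3.27*y^2 + 2.12*y + 4.77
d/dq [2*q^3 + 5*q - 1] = 6*q^2 + 5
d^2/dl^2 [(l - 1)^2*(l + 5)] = 6*l + 6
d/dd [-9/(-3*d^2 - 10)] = -54*d/(3*d^2 + 10)^2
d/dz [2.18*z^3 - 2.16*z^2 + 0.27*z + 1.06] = 6.54*z^2 - 4.32*z + 0.27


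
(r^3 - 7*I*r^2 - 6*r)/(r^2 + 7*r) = (r^2 - 7*I*r - 6)/(r + 7)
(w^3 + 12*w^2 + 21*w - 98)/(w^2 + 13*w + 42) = (w^2 + 5*w - 14)/(w + 6)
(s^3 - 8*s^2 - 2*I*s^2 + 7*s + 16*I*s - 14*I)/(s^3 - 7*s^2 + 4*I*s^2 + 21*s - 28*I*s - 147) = (s^2 - s*(1 + 2*I) + 2*I)/(s^2 + 4*I*s + 21)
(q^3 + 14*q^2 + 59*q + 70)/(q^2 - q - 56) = (q^2 + 7*q + 10)/(q - 8)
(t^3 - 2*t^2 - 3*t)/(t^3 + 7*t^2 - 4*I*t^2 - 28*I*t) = (t^2 - 2*t - 3)/(t^2 + t*(7 - 4*I) - 28*I)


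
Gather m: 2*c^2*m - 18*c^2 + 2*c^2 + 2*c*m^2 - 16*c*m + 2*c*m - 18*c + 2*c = -16*c^2 + 2*c*m^2 - 16*c + m*(2*c^2 - 14*c)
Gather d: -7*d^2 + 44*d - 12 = -7*d^2 + 44*d - 12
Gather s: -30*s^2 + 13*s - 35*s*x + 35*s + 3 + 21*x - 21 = -30*s^2 + s*(48 - 35*x) + 21*x - 18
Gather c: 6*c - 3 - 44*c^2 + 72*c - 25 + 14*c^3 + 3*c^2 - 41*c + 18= 14*c^3 - 41*c^2 + 37*c - 10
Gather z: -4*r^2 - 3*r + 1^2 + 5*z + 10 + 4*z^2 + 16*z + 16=-4*r^2 - 3*r + 4*z^2 + 21*z + 27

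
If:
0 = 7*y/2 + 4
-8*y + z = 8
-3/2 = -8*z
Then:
No Solution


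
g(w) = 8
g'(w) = 0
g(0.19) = 8.00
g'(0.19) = 0.00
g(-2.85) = 8.00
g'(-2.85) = 0.00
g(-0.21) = 8.00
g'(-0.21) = 0.00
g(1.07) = 8.00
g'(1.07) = 0.00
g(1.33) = 8.00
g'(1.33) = 0.00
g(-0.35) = 8.00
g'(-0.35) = 0.00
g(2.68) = 8.00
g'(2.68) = 0.00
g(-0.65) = 8.00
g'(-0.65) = 0.00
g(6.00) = 8.00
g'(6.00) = 0.00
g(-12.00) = 8.00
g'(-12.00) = 0.00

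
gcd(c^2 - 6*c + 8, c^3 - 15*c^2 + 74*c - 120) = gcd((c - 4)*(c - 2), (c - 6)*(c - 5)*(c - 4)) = c - 4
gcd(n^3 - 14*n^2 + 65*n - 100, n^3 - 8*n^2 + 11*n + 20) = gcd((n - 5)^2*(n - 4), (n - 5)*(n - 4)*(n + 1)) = n^2 - 9*n + 20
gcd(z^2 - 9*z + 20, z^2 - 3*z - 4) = z - 4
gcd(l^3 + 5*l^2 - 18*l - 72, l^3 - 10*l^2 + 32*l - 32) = l - 4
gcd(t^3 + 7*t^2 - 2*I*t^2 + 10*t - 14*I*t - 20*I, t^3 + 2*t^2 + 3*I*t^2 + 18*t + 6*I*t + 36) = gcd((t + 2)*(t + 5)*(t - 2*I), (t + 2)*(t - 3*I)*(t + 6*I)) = t + 2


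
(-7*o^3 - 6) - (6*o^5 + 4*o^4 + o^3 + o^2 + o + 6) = -6*o^5 - 4*o^4 - 8*o^3 - o^2 - o - 12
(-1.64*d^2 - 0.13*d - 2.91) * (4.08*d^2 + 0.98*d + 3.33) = -6.6912*d^4 - 2.1376*d^3 - 17.4614*d^2 - 3.2847*d - 9.6903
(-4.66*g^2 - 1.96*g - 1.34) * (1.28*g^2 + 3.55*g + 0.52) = -5.9648*g^4 - 19.0518*g^3 - 11.0964*g^2 - 5.7762*g - 0.6968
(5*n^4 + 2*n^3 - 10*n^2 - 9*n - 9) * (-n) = -5*n^5 - 2*n^4 + 10*n^3 + 9*n^2 + 9*n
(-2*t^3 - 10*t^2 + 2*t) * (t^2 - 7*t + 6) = -2*t^5 + 4*t^4 + 60*t^3 - 74*t^2 + 12*t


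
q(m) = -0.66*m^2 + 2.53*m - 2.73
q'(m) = 2.53 - 1.32*m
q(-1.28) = -7.05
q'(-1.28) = 4.22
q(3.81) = -2.67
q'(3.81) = -2.50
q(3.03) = -1.12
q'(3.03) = -1.47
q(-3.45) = -19.31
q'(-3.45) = 7.08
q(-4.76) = -29.73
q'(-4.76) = 8.81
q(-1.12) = -6.39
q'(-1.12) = 4.01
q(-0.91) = -5.58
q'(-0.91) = 3.73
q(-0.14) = -3.10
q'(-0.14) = 2.71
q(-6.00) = -41.67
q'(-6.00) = 10.45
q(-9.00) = -78.96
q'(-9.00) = 14.41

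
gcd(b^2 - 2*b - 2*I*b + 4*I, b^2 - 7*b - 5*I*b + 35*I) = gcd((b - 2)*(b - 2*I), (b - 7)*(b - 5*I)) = 1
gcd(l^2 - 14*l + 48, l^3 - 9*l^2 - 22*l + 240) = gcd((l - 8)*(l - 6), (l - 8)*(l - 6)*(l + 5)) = l^2 - 14*l + 48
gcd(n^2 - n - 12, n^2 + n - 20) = n - 4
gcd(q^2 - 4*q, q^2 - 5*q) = q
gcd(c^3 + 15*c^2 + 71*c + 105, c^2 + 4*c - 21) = c + 7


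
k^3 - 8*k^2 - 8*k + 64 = (k - 8)*(k - 2*sqrt(2))*(k + 2*sqrt(2))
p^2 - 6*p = p*(p - 6)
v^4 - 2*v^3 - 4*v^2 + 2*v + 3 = (v - 3)*(v - 1)*(v + 1)^2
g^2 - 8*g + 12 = (g - 6)*(g - 2)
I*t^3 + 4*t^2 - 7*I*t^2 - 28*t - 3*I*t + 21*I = (t - 7)*(t - 3*I)*(I*t + 1)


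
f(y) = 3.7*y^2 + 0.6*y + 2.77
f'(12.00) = 89.40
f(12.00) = 542.77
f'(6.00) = 45.00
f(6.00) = 139.57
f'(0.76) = 6.22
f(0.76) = 5.36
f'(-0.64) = -4.14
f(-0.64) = 3.90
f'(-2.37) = -16.94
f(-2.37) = 22.13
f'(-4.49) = -32.63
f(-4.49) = 74.67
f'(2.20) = 16.88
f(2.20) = 22.00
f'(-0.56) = -3.54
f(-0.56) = 3.59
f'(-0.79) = -5.25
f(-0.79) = 4.61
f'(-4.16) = -30.18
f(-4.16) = 64.30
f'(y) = 7.4*y + 0.6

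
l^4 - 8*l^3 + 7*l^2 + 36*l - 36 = (l - 6)*(l - 3)*(l - 1)*(l + 2)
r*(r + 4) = r^2 + 4*r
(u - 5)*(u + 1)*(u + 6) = u^3 + 2*u^2 - 29*u - 30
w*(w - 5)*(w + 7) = w^3 + 2*w^2 - 35*w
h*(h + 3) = h^2 + 3*h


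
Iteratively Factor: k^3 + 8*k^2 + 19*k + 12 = (k + 3)*(k^2 + 5*k + 4) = (k + 3)*(k + 4)*(k + 1)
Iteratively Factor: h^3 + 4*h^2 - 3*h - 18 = (h + 3)*(h^2 + h - 6) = (h + 3)^2*(h - 2)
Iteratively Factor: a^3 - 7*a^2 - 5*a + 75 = (a - 5)*(a^2 - 2*a - 15) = (a - 5)*(a + 3)*(a - 5)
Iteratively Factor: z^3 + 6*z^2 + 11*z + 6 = (z + 2)*(z^2 + 4*z + 3) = (z + 1)*(z + 2)*(z + 3)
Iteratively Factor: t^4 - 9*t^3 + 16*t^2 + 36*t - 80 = (t - 5)*(t^3 - 4*t^2 - 4*t + 16) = (t - 5)*(t - 4)*(t^2 - 4) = (t - 5)*(t - 4)*(t + 2)*(t - 2)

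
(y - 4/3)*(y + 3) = y^2 + 5*y/3 - 4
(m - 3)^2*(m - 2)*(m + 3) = m^4 - 5*m^3 - 3*m^2 + 45*m - 54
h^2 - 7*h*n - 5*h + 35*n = (h - 5)*(h - 7*n)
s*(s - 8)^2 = s^3 - 16*s^2 + 64*s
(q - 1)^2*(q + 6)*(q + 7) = q^4 + 11*q^3 + 17*q^2 - 71*q + 42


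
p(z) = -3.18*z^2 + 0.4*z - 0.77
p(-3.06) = -31.77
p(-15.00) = -722.27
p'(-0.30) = 2.31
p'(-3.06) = 19.86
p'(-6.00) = 38.56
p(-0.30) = -1.18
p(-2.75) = -25.92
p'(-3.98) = 25.71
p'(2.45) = -15.18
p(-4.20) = -58.55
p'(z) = 0.4 - 6.36*z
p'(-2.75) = 17.89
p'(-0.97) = 6.57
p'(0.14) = -0.49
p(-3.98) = -52.73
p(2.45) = -18.88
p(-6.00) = -117.65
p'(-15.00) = 95.80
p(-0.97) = -4.15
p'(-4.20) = 27.11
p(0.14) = -0.78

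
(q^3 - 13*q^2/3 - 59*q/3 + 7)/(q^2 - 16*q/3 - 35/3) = (3*q^2 + 8*q - 3)/(3*q + 5)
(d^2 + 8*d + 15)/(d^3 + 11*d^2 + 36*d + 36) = (d + 5)/(d^2 + 8*d + 12)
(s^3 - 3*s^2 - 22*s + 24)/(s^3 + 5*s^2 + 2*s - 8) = (s - 6)/(s + 2)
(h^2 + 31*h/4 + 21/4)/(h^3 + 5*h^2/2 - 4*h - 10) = (4*h^2 + 31*h + 21)/(2*(2*h^3 + 5*h^2 - 8*h - 20))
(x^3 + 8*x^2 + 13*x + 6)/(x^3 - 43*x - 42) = (x + 1)/(x - 7)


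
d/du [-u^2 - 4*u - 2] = -2*u - 4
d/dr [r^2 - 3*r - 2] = 2*r - 3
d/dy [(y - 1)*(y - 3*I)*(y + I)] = 3*y^2 + y*(-2 - 4*I) + 3 + 2*I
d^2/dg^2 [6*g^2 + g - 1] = 12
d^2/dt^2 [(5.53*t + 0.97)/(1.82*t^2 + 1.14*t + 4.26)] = ((3.64*t + 1.14)*(5.53*t + 0.97)*(7.28*t + 2.28) - (60.3876*t + 16.1392)*(1.82*t^2 + 1.14*t + 4.26))/(1.82*t^2 + 1.14*t + 4.26)^3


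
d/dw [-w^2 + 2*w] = 2 - 2*w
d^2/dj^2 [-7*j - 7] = 0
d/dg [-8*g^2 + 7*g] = 7 - 16*g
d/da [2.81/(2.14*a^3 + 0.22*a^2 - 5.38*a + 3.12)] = (-18.0402*a^2 - 1.2364*a + 15.1178)/(2.14*a^3 + 0.22*a^2 - 5.38*a + 3.12)^2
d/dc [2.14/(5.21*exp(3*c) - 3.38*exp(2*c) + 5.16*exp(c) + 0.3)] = (-33.4482*exp(2*c) + 14.4664*exp(c) - 11.0424)*exp(c)/(5.21*exp(3*c) - 3.38*exp(2*c) + 5.16*exp(c) + 0.3)^2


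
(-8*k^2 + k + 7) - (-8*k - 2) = -8*k^2 + 9*k + 9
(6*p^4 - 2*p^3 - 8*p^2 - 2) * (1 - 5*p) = -30*p^5 + 16*p^4 + 38*p^3 - 8*p^2 + 10*p - 2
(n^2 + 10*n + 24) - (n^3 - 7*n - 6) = -n^3 + n^2 + 17*n + 30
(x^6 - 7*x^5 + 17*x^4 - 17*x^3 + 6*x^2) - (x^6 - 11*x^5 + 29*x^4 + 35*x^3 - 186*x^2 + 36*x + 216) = 4*x^5 - 12*x^4 - 52*x^3 + 192*x^2 - 36*x - 216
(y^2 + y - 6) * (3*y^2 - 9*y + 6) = 3*y^4 - 6*y^3 - 21*y^2 + 60*y - 36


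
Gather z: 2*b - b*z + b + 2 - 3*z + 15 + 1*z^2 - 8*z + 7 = 3*b + z^2 + z*(-b - 11) + 24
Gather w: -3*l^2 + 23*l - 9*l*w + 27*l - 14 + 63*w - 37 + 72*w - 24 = -3*l^2 + 50*l + w*(135 - 9*l) - 75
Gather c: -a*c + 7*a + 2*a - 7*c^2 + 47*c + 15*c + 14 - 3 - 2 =9*a - 7*c^2 + c*(62 - a) + 9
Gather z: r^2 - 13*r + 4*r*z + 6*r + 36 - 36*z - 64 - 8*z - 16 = r^2 - 7*r + z*(4*r - 44) - 44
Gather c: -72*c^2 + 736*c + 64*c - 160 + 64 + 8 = -72*c^2 + 800*c - 88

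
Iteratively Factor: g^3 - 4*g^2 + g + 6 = (g - 2)*(g^2 - 2*g - 3) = (g - 3)*(g - 2)*(g + 1)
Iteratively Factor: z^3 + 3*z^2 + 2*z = (z + 1)*(z^2 + 2*z) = z*(z + 1)*(z + 2)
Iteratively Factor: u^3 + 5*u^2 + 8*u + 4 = (u + 1)*(u^2 + 4*u + 4) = (u + 1)*(u + 2)*(u + 2)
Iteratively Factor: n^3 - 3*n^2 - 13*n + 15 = (n - 1)*(n^2 - 2*n - 15) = (n - 1)*(n + 3)*(n - 5)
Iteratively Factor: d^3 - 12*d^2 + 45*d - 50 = (d - 2)*(d^2 - 10*d + 25) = (d - 5)*(d - 2)*(d - 5)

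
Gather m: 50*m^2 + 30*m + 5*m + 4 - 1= 50*m^2 + 35*m + 3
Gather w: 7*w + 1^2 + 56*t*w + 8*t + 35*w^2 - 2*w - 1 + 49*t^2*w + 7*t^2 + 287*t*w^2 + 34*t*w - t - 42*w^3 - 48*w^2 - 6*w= 7*t^2 + 7*t - 42*w^3 + w^2*(287*t - 13) + w*(49*t^2 + 90*t - 1)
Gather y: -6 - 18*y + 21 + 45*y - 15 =27*y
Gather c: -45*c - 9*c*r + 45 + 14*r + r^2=c*(-9*r - 45) + r^2 + 14*r + 45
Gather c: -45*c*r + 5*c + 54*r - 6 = c*(5 - 45*r) + 54*r - 6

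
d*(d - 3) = d^2 - 3*d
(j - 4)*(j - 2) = j^2 - 6*j + 8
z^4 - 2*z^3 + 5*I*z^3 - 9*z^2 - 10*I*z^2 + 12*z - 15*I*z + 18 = (z - 3)*(z + 1)*(z + 2*I)*(z + 3*I)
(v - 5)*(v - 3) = v^2 - 8*v + 15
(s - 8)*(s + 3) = s^2 - 5*s - 24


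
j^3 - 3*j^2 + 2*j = j*(j - 2)*(j - 1)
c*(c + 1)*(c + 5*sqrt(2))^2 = c^4 + c^3 + 10*sqrt(2)*c^3 + 10*sqrt(2)*c^2 + 50*c^2 + 50*c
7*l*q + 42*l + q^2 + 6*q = (7*l + q)*(q + 6)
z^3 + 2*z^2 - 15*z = z*(z - 3)*(z + 5)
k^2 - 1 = (k - 1)*(k + 1)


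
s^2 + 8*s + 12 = (s + 2)*(s + 6)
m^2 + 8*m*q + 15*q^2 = (m + 3*q)*(m + 5*q)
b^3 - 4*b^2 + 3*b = b*(b - 3)*(b - 1)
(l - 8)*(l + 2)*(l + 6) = l^3 - 52*l - 96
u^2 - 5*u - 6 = (u - 6)*(u + 1)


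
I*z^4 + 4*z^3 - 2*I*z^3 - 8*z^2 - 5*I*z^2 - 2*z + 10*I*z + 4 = (z - 2)*(z - 2*I)*(z - I)*(I*z + 1)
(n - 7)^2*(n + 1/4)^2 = n^4 - 27*n^3/2 + 673*n^2/16 + 189*n/8 + 49/16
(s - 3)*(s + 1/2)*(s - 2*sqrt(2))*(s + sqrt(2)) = s^4 - 5*s^3/2 - sqrt(2)*s^3 - 11*s^2/2 + 5*sqrt(2)*s^2/2 + 3*sqrt(2)*s/2 + 10*s + 6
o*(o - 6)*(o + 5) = o^3 - o^2 - 30*o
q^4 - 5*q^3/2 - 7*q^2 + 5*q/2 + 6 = (q - 4)*(q - 1)*(q + 1)*(q + 3/2)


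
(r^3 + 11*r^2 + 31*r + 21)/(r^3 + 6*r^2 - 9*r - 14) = (r + 3)/(r - 2)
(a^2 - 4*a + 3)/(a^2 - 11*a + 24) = (a - 1)/(a - 8)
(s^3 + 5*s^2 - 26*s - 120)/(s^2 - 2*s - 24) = (s^2 + s - 30)/(s - 6)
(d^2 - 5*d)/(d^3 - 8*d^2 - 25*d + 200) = d/(d^2 - 3*d - 40)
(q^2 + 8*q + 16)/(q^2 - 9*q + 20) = (q^2 + 8*q + 16)/(q^2 - 9*q + 20)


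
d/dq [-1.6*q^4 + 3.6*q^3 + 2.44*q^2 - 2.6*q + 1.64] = -6.4*q^3 + 10.8*q^2 + 4.88*q - 2.6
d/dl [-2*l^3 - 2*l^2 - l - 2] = -6*l^2 - 4*l - 1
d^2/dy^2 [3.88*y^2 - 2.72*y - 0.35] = 7.76000000000000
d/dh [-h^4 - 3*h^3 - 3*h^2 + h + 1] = -4*h^3 - 9*h^2 - 6*h + 1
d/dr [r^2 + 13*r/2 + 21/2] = 2*r + 13/2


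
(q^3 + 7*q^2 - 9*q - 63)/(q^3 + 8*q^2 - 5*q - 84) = (q + 3)/(q + 4)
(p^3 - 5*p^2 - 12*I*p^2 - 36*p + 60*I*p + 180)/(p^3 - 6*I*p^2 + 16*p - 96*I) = (p^2 - p*(5 + 6*I) + 30*I)/(p^2 + 16)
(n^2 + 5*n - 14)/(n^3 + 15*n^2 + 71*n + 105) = (n - 2)/(n^2 + 8*n + 15)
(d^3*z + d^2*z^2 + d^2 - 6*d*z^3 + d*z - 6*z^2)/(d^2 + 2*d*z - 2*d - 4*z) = (d^3*z + d^2*z^2 + d^2 - 6*d*z^3 + d*z - 6*z^2)/(d^2 + 2*d*z - 2*d - 4*z)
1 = 1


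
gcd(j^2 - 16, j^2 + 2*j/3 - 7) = 1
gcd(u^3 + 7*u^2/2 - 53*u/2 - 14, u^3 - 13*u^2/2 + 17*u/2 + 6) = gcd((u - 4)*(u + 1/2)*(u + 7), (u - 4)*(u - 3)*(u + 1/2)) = u^2 - 7*u/2 - 2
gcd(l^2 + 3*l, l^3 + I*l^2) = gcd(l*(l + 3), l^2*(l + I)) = l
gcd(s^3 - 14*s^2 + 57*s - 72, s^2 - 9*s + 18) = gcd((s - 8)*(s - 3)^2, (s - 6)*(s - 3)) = s - 3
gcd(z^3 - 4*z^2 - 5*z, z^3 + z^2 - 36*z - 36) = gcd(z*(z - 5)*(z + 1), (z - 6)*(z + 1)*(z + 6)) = z + 1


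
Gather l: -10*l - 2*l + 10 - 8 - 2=-12*l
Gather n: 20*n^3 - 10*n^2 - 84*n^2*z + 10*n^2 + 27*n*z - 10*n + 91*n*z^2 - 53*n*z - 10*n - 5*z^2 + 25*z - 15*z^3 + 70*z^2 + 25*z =20*n^3 - 84*n^2*z + n*(91*z^2 - 26*z - 20) - 15*z^3 + 65*z^2 + 50*z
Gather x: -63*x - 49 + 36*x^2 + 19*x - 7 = 36*x^2 - 44*x - 56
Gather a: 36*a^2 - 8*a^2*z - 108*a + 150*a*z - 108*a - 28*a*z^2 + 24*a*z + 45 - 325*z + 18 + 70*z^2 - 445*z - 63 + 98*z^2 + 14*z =a^2*(36 - 8*z) + a*(-28*z^2 + 174*z - 216) + 168*z^2 - 756*z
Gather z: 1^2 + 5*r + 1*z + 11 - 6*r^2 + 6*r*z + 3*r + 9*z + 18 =-6*r^2 + 8*r + z*(6*r + 10) + 30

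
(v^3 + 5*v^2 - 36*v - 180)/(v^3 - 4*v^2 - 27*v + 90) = (v + 6)/(v - 3)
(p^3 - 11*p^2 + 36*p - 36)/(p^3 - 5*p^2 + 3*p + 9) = (p^2 - 8*p + 12)/(p^2 - 2*p - 3)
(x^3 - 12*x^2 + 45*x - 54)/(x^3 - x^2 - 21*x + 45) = (x - 6)/(x + 5)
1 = 1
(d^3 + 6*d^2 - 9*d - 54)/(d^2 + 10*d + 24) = (d^2 - 9)/(d + 4)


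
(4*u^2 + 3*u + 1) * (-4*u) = -16*u^3 - 12*u^2 - 4*u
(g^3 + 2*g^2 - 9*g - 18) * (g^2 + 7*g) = g^5 + 9*g^4 + 5*g^3 - 81*g^2 - 126*g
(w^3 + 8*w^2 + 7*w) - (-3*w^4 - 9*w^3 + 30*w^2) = 3*w^4 + 10*w^3 - 22*w^2 + 7*w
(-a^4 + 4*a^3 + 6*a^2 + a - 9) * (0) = 0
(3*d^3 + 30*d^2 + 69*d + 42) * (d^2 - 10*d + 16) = 3*d^5 - 183*d^3 - 168*d^2 + 684*d + 672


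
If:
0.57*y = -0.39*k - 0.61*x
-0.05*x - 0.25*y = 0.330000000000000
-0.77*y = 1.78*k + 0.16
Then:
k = 0.57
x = 1.07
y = -1.53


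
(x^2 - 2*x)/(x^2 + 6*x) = (x - 2)/(x + 6)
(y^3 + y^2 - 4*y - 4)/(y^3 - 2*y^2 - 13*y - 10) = (y - 2)/(y - 5)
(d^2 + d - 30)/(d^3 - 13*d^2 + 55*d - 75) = (d + 6)/(d^2 - 8*d + 15)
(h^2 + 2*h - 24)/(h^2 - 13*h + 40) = (h^2 + 2*h - 24)/(h^2 - 13*h + 40)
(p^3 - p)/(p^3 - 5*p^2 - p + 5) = p/(p - 5)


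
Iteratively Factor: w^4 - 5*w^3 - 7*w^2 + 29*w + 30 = (w - 5)*(w^3 - 7*w - 6) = (w - 5)*(w + 1)*(w^2 - w - 6) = (w - 5)*(w - 3)*(w + 1)*(w + 2)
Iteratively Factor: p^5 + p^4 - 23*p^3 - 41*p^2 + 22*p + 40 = (p - 5)*(p^4 + 6*p^3 + 7*p^2 - 6*p - 8) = (p - 5)*(p + 1)*(p^3 + 5*p^2 + 2*p - 8) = (p - 5)*(p + 1)*(p + 2)*(p^2 + 3*p - 4) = (p - 5)*(p + 1)*(p + 2)*(p + 4)*(p - 1)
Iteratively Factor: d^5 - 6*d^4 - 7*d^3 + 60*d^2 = (d - 4)*(d^4 - 2*d^3 - 15*d^2) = (d - 5)*(d - 4)*(d^3 + 3*d^2) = (d - 5)*(d - 4)*(d + 3)*(d^2) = d*(d - 5)*(d - 4)*(d + 3)*(d)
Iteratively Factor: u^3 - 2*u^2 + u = (u)*(u^2 - 2*u + 1) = u*(u - 1)*(u - 1)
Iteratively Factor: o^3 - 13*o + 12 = (o + 4)*(o^2 - 4*o + 3) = (o - 1)*(o + 4)*(o - 3)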